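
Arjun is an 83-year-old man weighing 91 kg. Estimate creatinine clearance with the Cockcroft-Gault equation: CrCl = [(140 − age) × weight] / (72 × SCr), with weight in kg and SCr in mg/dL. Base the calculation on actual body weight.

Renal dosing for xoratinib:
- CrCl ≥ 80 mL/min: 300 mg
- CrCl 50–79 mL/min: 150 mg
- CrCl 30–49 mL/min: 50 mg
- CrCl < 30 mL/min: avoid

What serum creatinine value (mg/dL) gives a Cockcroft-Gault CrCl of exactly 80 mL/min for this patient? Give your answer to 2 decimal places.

Standard dose requires CrCl ≥ 80 mL/min.
Set (140 − 83) × 91 / (72 × SCr) = 80
SCr = (140 − 83) × 91 / (72 × 80) = 0.901 mg/dL

0.90 mg/dL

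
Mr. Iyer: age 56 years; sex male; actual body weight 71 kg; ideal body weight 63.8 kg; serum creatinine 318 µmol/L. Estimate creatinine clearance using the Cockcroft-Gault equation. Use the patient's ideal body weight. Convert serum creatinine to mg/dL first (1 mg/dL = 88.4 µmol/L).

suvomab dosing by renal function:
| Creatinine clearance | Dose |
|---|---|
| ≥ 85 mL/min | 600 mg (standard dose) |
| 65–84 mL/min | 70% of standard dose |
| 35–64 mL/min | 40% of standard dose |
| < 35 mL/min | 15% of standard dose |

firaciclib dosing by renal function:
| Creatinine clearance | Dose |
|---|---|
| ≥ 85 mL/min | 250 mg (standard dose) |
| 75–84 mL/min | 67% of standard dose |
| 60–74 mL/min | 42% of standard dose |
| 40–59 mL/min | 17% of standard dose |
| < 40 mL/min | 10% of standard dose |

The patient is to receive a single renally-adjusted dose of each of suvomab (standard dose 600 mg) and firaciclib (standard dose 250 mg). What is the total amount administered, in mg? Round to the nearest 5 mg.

SCr = 318 / 88.4 = 3.597 mg/dL
CrCl = (140 − 56) × 63.8 / (72 × 3.597) = 5359.2 / 258.98 ≈ 20.7 mL/min
CrCl ≈ 21 mL/min.
suvomab: < 35 mL/min → 15% of 600 mg = 90 mg.
firaciclib: < 40 mL/min → 10% of 250 mg = 25 mg.
Total = 90 + 25 = 115 mg.

115 mg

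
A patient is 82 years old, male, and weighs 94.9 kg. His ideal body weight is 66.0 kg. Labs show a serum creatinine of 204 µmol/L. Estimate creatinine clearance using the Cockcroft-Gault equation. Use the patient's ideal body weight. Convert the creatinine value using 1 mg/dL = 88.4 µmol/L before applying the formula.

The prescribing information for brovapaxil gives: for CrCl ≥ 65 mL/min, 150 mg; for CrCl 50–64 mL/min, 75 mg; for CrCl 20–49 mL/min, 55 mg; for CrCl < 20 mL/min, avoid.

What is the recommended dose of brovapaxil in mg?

SCr = 204 / 88.4 = 2.308 mg/dL
CrCl = (140 − 82) × 66 / (72 × 2.308) = 3828.0 / 166.18 ≈ 23.0 mL/min
CrCl ≈ 23 mL/min → bracket 20–49 mL/min.
Dose for this bracket: 55 mg.

55 mg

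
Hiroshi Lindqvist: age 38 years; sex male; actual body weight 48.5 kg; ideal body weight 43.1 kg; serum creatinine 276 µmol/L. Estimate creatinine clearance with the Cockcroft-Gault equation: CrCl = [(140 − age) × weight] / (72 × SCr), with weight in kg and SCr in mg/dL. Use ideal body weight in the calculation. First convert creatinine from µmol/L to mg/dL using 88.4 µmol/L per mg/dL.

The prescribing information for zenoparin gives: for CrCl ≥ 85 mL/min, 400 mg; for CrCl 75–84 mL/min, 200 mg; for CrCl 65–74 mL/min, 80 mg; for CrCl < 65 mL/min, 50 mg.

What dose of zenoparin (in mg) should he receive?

SCr = 276 / 88.4 = 3.122 mg/dL
CrCl = (140 − 38) × 43.1 / (72 × 3.122) = 4396.2 / 224.78 ≈ 19.6 mL/min
CrCl ≈ 20 mL/min → bracket < 65 mL/min.
Dose for this bracket: 50 mg.

50 mg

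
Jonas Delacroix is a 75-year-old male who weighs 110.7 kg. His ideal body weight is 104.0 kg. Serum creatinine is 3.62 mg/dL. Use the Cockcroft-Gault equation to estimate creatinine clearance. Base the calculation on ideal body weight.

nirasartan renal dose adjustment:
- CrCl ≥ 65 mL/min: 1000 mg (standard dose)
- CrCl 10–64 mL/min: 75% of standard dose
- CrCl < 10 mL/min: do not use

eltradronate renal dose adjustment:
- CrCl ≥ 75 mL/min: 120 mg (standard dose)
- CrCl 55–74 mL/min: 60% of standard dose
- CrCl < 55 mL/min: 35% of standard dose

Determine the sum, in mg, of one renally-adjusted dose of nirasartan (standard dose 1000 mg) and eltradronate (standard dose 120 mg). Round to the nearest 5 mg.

CrCl = (140 − 75) × 104 / (72 × 3.62) = 6760.0 / 260.64 ≈ 25.9 mL/min
CrCl ≈ 26 mL/min.
nirasartan: 10–64 mL/min → 75% of 1000 mg = 750 mg.
eltradronate: < 55 mL/min → 35% of 120 mg = 42 mg.
Total = 750 + 42 = 792 mg.

790 mg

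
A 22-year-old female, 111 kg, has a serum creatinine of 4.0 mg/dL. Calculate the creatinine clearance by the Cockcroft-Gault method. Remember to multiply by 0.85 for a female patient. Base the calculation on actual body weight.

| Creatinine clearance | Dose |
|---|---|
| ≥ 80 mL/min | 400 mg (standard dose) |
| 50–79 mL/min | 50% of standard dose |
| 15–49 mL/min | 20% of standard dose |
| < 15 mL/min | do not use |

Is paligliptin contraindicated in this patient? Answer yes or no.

no

CrCl = (140 − 22) × 111 / (72 × 4) × 0.85 = 13098.0 / 288.00 × 0.85 ≈ 38.7 mL/min
CrCl ≈ 39 mL/min, which is ≥ 15 mL/min.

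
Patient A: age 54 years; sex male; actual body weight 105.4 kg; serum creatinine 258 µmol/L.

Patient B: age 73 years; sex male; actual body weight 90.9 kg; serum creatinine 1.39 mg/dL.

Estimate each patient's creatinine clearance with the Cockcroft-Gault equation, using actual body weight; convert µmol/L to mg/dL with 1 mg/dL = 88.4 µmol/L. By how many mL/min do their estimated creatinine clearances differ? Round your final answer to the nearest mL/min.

Patient A: SCr = 258 / 88.4 = 2.919 mg/dL
Patient A: CrCl = (140 − 54) × 105.4 / (72 × 2.919) = 9064.4 / 210.17 ≈ 43.1 mL/min
Patient B: CrCl = (140 − 73) × 90.9 / (72 × 1.39) = 6090.3 / 100.08 ≈ 60.9 mL/min
|43.1 − 60.9| = 17.8 mL/min

18 mL/min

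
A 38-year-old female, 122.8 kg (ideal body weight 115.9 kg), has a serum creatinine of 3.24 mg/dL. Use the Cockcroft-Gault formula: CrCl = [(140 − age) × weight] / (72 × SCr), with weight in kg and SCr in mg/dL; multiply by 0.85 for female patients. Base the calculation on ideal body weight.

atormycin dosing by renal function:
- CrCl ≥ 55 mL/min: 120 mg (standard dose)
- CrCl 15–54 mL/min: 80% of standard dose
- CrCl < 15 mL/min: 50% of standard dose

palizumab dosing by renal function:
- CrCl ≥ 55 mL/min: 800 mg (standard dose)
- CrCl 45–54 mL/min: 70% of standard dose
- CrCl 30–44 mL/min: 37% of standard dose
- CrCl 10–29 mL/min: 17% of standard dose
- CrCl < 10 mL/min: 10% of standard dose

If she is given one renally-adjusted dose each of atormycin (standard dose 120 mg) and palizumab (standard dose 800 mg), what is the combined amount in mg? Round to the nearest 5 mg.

CrCl = (140 − 38) × 115.9 / (72 × 3.24) × 0.85 = 11821.8 / 233.28 × 0.85 ≈ 43.1 mL/min
CrCl ≈ 43 mL/min.
atormycin: 15–54 mL/min → 80% of 120 mg = 96 mg.
palizumab: 30–44 mL/min → 37% of 800 mg = 296 mg.
Total = 96 + 296 = 392 mg.

390 mg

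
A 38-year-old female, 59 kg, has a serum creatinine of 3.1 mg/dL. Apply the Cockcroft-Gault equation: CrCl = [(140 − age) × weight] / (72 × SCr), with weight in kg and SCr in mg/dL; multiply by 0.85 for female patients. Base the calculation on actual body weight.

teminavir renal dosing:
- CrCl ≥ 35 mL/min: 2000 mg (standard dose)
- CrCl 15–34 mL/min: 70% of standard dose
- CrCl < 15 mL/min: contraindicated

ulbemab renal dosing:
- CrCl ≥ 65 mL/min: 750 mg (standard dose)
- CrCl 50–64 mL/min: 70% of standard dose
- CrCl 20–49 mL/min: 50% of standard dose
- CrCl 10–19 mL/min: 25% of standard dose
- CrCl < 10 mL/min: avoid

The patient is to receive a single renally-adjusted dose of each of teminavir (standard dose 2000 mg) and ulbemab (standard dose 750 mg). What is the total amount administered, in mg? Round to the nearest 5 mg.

CrCl = (140 − 38) × 59 / (72 × 3.1) × 0.85 = 6018.0 / 223.20 × 0.85 ≈ 22.9 mL/min
CrCl ≈ 23 mL/min.
teminavir: 15–34 mL/min → 70% of 2000 mg = 1400 mg.
ulbemab: 20–49 mL/min → 50% of 750 mg = 375 mg.
Total = 1400 + 375 = 1775 mg.

1775 mg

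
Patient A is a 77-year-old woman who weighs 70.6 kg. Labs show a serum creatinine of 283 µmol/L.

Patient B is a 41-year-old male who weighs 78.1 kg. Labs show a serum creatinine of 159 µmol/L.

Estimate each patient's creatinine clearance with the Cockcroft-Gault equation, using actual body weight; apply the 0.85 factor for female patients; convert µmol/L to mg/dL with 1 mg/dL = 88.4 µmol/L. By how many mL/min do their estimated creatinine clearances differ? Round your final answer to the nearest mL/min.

Patient A: SCr = 283 / 88.4 = 3.201 mg/dL
Patient A: CrCl = (140 − 77) × 70.6 / (72 × 3.201) × 0.85 = 4447.8 / 230.47 × 0.85 ≈ 16.4 mL/min
Patient B: SCr = 159 / 88.4 = 1.799 mg/dL
Patient B: CrCl = (140 − 41) × 78.1 / (72 × 1.799) = 7731.9 / 129.53 ≈ 59.7 mL/min
|16.4 − 59.7| = 43.3 mL/min

43 mL/min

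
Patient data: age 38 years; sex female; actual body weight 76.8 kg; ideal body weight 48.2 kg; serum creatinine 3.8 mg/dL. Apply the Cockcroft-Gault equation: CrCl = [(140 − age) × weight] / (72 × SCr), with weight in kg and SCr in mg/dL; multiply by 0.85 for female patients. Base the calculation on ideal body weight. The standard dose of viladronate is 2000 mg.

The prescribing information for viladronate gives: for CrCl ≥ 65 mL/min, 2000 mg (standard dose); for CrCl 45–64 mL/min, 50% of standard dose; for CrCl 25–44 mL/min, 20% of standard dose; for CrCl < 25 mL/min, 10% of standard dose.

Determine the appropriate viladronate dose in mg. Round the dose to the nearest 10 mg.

CrCl = (140 − 38) × 48.2 / (72 × 3.8) × 0.85 = 4916.4 / 273.60 × 0.85 ≈ 15.3 mL/min
CrCl ≈ 15 mL/min → bracket < 25 mL/min.
10% of 2000 mg = 200 mg

200 mg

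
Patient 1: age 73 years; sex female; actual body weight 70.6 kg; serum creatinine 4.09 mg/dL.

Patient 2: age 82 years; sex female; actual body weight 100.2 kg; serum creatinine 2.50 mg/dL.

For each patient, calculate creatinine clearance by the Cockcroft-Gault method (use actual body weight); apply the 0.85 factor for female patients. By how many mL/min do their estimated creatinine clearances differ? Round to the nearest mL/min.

14 mL/min

Patient 1: CrCl = (140 − 73) × 70.6 / (72 × 4.09) × 0.85 = 4730.2 / 294.48 × 0.85 ≈ 13.7 mL/min
Patient 2: CrCl = (140 − 82) × 100.2 / (72 × 2.5) × 0.85 = 5811.6 / 180.00 × 0.85 ≈ 27.4 mL/min
|13.7 − 27.4| = 13.7 mL/min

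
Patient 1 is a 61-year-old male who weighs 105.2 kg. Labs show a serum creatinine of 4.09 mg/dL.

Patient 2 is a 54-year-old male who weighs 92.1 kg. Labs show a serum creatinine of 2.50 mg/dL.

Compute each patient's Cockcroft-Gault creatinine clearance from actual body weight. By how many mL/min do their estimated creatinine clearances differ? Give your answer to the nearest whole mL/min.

16 mL/min

Patient 1: CrCl = (140 − 61) × 105.2 / (72 × 4.09) = 8310.8 / 294.48 ≈ 28.2 mL/min
Patient 2: CrCl = (140 − 54) × 92.1 / (72 × 2.5) = 7920.6 / 180.00 ≈ 44.0 mL/min
|28.2 − 44.0| = 15.8 mL/min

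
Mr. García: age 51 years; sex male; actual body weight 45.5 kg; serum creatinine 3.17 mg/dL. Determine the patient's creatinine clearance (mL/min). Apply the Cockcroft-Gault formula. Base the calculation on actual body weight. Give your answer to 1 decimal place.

CrCl = (140 − 51) × 45.5 / (72 × 3.17) = 4049.5 / 228.24 ≈ 17.7 mL/min

17.7 mL/min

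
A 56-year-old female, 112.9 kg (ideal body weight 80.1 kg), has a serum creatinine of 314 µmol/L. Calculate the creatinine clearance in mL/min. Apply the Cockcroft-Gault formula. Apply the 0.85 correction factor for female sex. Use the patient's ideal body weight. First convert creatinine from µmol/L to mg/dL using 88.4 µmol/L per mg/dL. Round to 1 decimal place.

22.4 mL/min

SCr = 314 / 88.4 = 3.552 mg/dL
CrCl = (140 − 56) × 80.1 / (72 × 3.552) × 0.85 = 6728.4 / 255.74 × 0.85 ≈ 22.4 mL/min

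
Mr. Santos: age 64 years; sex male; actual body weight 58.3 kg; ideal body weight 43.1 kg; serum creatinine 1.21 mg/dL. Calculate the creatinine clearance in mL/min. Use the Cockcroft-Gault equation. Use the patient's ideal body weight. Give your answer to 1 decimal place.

CrCl = (140 − 64) × 43.1 / (72 × 1.21) = 3275.6 / 87.12 ≈ 37.6 mL/min

37.6 mL/min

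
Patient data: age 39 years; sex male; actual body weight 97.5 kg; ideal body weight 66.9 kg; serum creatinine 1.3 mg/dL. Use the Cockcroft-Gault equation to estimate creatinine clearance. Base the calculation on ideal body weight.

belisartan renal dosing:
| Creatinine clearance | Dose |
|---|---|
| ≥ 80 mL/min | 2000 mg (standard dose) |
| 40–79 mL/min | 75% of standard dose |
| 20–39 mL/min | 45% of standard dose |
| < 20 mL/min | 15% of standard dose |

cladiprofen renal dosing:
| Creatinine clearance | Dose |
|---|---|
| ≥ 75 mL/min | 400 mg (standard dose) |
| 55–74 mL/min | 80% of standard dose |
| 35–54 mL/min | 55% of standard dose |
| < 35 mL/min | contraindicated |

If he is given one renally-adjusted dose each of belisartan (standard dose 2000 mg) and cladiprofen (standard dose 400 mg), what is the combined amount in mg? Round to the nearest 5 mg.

CrCl = (140 − 39) × 66.9 / (72 × 1.3) = 6756.9 / 93.60 ≈ 72.2 mL/min
CrCl ≈ 72 mL/min.
belisartan: 40–79 mL/min → 75% of 2000 mg = 1500 mg.
cladiprofen: 55–74 mL/min → 80% of 400 mg = 320 mg.
Total = 1500 + 320 = 1820 mg.

1820 mg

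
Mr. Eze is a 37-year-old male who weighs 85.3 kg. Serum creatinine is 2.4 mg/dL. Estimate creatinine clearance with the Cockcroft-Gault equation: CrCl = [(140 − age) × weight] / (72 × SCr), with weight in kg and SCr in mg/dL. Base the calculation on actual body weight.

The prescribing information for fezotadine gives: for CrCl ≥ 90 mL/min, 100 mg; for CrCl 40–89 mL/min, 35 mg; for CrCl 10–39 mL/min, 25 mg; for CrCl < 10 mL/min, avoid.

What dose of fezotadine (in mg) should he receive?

CrCl = (140 − 37) × 85.3 / (72 × 2.4) = 8785.9 / 172.80 ≈ 50.8 mL/min
CrCl ≈ 51 mL/min → bracket 40–89 mL/min.
Dose for this bracket: 35 mg.

35 mg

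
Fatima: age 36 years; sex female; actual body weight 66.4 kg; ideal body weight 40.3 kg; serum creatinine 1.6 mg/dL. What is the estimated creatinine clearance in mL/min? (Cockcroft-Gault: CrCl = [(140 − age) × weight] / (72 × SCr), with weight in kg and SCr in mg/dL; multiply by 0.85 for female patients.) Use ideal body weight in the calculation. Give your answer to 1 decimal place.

CrCl = (140 − 36) × 40.3 / (72 × 1.6) × 0.85 = 4191.2 / 115.20 × 0.85 ≈ 30.9 mL/min

30.9 mL/min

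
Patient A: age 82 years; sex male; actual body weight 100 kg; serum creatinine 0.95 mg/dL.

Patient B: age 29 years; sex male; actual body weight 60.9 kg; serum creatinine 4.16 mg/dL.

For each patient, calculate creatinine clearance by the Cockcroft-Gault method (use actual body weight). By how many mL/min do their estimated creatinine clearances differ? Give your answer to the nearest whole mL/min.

62 mL/min

Patient A: CrCl = (140 − 82) × 100 / (72 × 0.95) = 5800.0 / 68.40 ≈ 84.8 mL/min
Patient B: CrCl = (140 − 29) × 60.9 / (72 × 4.16) = 6759.9 / 299.52 ≈ 22.6 mL/min
|84.8 − 22.6| = 62.2 mL/min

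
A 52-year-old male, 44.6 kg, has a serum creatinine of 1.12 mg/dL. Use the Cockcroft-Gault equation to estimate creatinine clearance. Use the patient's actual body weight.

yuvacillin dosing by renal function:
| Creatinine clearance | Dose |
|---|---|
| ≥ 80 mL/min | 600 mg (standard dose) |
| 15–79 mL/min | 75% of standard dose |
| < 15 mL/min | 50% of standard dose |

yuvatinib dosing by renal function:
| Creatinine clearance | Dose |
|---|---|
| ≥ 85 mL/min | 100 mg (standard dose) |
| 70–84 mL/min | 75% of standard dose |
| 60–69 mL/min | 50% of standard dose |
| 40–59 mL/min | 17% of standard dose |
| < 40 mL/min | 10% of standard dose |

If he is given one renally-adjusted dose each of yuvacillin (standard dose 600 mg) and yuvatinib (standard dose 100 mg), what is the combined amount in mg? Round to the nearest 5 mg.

465 mg

CrCl = (140 − 52) × 44.6 / (72 × 1.12) = 3924.8 / 80.64 ≈ 48.7 mL/min
CrCl ≈ 49 mL/min.
yuvacillin: 15–79 mL/min → 75% of 600 mg = 450 mg.
yuvatinib: 40–59 mL/min → 17% of 100 mg = 17 mg.
Total = 450 + 17 = 467 mg.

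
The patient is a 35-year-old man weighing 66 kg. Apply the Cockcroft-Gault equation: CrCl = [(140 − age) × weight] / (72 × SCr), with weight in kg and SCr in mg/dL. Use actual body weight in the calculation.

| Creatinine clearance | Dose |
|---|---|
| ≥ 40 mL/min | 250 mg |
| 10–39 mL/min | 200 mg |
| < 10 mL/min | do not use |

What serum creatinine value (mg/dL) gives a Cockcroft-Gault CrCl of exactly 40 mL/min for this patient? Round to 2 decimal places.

Standard dose requires CrCl ≥ 40 mL/min.
Set (140 − 35) × 66 / (72 × SCr) = 40
SCr = (140 − 35) × 66 / (72 × 40) = 2.406 mg/dL

2.41 mg/dL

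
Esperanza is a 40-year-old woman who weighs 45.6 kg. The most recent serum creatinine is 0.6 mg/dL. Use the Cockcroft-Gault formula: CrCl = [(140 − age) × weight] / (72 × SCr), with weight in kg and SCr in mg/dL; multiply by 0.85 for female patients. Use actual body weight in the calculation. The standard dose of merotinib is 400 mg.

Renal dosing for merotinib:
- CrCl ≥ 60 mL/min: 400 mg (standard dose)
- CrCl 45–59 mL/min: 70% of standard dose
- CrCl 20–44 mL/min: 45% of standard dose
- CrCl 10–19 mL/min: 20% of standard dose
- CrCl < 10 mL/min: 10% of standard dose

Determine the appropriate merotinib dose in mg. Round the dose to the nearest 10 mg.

CrCl = (140 − 40) × 45.6 / (72 × 0.6) × 0.85 = 4560.0 / 43.20 × 0.85 ≈ 89.7 mL/min
CrCl ≈ 90 mL/min → bracket ≥ 60 mL/min.
100% of 400 mg = 400 mg

400 mg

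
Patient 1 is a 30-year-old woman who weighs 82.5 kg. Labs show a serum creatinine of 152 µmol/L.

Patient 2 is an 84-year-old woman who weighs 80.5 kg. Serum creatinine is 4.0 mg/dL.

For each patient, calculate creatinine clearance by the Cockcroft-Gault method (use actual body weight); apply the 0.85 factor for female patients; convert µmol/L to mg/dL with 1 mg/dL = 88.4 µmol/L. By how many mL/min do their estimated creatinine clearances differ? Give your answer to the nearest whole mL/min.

Patient 1: SCr = 152 / 88.4 = 1.719 mg/dL
Patient 1: CrCl = (140 − 30) × 82.5 / (72 × 1.719) × 0.85 = 9075.0 / 123.77 × 0.85 ≈ 62.3 mL/min
Patient 2: CrCl = (140 − 84) × 80.5 / (72 × 4) × 0.85 = 4508.0 / 288.00 × 0.85 ≈ 13.3 mL/min
|62.3 − 13.3| = 49.0 mL/min

49 mL/min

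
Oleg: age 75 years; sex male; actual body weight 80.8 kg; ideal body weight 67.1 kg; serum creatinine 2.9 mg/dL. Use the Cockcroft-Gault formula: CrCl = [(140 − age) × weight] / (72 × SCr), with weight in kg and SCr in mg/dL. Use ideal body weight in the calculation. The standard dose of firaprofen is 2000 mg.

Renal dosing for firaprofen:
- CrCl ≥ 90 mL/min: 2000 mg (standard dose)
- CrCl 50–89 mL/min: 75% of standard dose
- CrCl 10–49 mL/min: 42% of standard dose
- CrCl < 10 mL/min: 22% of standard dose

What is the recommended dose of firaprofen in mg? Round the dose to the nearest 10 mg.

CrCl = (140 − 75) × 67.1 / (72 × 2.9) = 4361.5 / 208.80 ≈ 20.9 mL/min
CrCl ≈ 21 mL/min → bracket 10–49 mL/min.
42% of 2000 mg = 840 mg

840 mg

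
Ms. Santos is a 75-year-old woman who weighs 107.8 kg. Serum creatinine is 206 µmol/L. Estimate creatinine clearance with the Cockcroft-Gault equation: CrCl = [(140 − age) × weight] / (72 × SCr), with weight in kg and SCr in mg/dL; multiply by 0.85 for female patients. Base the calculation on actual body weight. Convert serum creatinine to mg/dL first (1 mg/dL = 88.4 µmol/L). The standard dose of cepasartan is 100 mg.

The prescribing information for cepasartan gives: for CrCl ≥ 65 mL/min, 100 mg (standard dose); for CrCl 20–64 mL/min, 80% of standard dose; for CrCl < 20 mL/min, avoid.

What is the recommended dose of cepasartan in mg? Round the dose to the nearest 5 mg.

SCr = 206 / 88.4 = 2.33 mg/dL
CrCl = (140 − 75) × 107.8 / (72 × 2.33) × 0.85 = 7007.0 / 167.76 × 0.85 ≈ 35.5 mL/min
CrCl ≈ 35 mL/min → bracket 20–64 mL/min.
80% of 100 mg = 80 mg

80 mg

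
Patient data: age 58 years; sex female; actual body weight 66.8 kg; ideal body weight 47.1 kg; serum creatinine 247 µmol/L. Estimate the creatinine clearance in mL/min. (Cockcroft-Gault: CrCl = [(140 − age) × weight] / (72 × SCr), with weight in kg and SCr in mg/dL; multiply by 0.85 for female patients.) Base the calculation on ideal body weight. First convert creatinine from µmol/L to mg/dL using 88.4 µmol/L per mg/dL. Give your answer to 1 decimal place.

16.3 mL/min

SCr = 247 / 88.4 = 2.794 mg/dL
CrCl = (140 − 58) × 47.1 / (72 × 2.794) × 0.85 = 3862.2 / 201.17 × 0.85 ≈ 16.3 mL/min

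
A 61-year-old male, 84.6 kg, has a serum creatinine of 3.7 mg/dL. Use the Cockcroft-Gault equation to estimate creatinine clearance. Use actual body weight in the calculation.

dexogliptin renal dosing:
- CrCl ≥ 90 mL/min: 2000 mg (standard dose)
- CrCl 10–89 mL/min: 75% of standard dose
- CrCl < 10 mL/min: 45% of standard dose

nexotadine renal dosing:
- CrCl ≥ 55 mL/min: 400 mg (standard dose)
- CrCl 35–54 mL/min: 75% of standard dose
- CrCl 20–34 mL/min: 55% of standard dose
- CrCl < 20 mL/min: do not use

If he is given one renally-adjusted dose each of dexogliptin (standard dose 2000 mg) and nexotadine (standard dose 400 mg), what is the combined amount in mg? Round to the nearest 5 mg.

CrCl = (140 − 61) × 84.6 / (72 × 3.7) = 6683.4 / 266.40 ≈ 25.1 mL/min
CrCl ≈ 25 mL/min.
dexogliptin: 10–89 mL/min → 75% of 2000 mg = 1500 mg.
nexotadine: 20–34 mL/min → 55% of 400 mg = 220 mg.
Total = 1500 + 220 = 1720 mg.

1720 mg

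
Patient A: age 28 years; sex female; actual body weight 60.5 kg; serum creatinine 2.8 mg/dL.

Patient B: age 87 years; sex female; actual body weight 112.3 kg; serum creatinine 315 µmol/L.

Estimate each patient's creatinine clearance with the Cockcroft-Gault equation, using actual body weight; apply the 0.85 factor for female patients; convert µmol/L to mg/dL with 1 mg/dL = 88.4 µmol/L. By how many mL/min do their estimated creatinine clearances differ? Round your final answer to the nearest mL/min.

Patient A: CrCl = (140 − 28) × 60.5 / (72 × 2.8) × 0.85 = 6776.0 / 201.60 × 0.85 ≈ 28.6 mL/min
Patient B: SCr = 315 / 88.4 = 3.563 mg/dL
Patient B: CrCl = (140 − 87) × 112.3 / (72 × 3.563) × 0.85 = 5951.9 / 256.54 × 0.85 ≈ 19.7 mL/min
|28.6 − 19.7| = 8.9 mL/min

9 mL/min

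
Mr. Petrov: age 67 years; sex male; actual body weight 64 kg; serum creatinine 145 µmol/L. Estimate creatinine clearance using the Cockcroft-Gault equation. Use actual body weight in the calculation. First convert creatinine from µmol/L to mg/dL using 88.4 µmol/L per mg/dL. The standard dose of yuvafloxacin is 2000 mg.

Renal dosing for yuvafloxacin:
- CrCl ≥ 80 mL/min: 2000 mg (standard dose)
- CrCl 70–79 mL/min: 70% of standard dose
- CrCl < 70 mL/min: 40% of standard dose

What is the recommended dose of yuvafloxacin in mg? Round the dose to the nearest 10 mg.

800 mg

SCr = 145 / 88.4 = 1.64 mg/dL
CrCl = (140 − 67) × 64 / (72 × 1.64) = 4672.0 / 118.08 ≈ 39.6 mL/min
CrCl ≈ 40 mL/min → bracket < 70 mL/min.
40% of 2000 mg = 800 mg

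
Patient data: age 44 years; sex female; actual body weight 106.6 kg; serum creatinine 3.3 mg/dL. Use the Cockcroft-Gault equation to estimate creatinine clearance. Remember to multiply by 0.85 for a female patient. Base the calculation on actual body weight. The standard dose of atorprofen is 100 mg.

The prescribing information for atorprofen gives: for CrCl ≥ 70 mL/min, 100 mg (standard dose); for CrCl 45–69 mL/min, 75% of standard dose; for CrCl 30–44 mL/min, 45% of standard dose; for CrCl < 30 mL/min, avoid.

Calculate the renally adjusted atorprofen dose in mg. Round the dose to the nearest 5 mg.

45 mg

CrCl = (140 − 44) × 106.6 / (72 × 3.3) × 0.85 = 10233.6 / 237.60 × 0.85 ≈ 36.6 mL/min
CrCl ≈ 37 mL/min → bracket 30–44 mL/min.
45% of 100 mg = 45 mg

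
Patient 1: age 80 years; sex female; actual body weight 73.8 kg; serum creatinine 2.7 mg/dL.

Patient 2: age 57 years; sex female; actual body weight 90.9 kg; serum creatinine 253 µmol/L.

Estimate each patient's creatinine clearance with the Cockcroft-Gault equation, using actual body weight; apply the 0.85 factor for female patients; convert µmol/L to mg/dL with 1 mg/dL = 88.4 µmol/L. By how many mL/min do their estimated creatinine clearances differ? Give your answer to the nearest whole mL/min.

Patient 1: CrCl = (140 − 80) × 73.8 / (72 × 2.7) × 0.85 = 4428.0 / 194.40 × 0.85 ≈ 19.4 mL/min
Patient 2: SCr = 253 / 88.4 = 2.862 mg/dL
Patient 2: CrCl = (140 − 57) × 90.9 / (72 × 2.862) × 0.85 = 7544.7 / 206.06 × 0.85 ≈ 31.1 mL/min
|19.4 − 31.1| = 11.7 mL/min

12 mL/min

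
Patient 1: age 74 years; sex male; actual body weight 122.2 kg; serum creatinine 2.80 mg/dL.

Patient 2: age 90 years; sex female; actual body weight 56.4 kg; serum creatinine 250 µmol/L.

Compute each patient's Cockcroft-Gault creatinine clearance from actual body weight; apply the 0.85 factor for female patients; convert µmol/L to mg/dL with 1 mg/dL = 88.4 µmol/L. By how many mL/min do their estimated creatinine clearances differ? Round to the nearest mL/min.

28 mL/min

Patient 1: CrCl = (140 − 74) × 122.2 / (72 × 2.8) = 8065.2 / 201.60 ≈ 40.0 mL/min
Patient 2: SCr = 250 / 88.4 = 2.828 mg/dL
Patient 2: CrCl = (140 − 90) × 56.4 / (72 × 2.828) × 0.85 = 2820.0 / 203.62 × 0.85 ≈ 11.8 mL/min
|40.0 − 11.8| = 28.2 mL/min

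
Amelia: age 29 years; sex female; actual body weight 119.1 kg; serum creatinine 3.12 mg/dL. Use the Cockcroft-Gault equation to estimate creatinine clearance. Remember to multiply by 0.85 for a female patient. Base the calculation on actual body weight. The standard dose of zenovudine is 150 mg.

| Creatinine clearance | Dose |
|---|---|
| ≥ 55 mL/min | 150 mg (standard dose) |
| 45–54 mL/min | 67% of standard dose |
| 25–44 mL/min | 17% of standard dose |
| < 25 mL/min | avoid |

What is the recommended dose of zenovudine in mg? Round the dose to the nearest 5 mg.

CrCl = (140 − 29) × 119.1 / (72 × 3.12) × 0.85 = 13220.1 / 224.64 × 0.85 ≈ 50.0 mL/min
CrCl ≈ 50 mL/min → bracket 45–54 mL/min.
67% of 150 mg = 100.5 mg → 100 mg

100 mg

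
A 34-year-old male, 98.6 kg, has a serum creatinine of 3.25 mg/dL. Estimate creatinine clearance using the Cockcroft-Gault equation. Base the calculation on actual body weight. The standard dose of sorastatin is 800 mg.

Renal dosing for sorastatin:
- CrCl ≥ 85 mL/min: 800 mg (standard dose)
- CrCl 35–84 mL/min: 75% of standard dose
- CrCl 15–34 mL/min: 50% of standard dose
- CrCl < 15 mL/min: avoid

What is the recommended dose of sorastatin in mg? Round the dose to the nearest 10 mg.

CrCl = (140 − 34) × 98.6 / (72 × 3.25) = 10451.6 / 234.00 ≈ 44.7 mL/min
CrCl ≈ 45 mL/min → bracket 35–84 mL/min.
75% of 800 mg = 600 mg

600 mg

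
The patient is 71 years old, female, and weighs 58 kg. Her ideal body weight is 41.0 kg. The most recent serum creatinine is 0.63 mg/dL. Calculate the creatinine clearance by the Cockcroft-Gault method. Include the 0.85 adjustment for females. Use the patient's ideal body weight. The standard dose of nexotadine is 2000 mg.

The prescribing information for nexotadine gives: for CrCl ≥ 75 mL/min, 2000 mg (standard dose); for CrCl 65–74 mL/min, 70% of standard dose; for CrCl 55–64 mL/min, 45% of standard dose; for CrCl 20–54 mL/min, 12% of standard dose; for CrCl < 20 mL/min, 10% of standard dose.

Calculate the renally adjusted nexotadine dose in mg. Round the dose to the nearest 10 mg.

CrCl = (140 − 71) × 41 / (72 × 0.63) × 0.85 = 2829.0 / 45.36 × 0.85 ≈ 53.0 mL/min
CrCl ≈ 53 mL/min → bracket 20–54 mL/min.
12% of 2000 mg = 240 mg

240 mg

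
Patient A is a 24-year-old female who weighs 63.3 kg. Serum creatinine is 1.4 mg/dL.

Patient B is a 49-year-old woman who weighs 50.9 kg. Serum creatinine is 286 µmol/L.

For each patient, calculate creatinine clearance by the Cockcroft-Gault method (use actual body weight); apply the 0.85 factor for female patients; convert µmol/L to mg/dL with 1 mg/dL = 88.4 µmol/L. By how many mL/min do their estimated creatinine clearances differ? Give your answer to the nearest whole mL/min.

45 mL/min

Patient A: CrCl = (140 − 24) × 63.3 / (72 × 1.4) × 0.85 = 7342.8 / 100.80 × 0.85 ≈ 61.9 mL/min
Patient B: SCr = 286 / 88.4 = 3.235 mg/dL
Patient B: CrCl = (140 − 49) × 50.9 / (72 × 3.235) × 0.85 = 4631.9 / 232.92 × 0.85 ≈ 16.9 mL/min
|61.9 − 16.9| = 45.0 mL/min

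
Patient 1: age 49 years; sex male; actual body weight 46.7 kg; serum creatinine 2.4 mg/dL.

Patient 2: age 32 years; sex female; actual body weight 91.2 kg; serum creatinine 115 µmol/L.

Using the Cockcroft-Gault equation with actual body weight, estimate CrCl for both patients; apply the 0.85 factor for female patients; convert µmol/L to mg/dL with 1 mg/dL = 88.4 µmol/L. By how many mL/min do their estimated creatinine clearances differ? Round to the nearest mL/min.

Patient 1: CrCl = (140 − 49) × 46.7 / (72 × 2.4) = 4249.7 / 172.80 ≈ 24.6 mL/min
Patient 2: SCr = 115 / 88.4 = 1.301 mg/dL
Patient 2: CrCl = (140 − 32) × 91.2 / (72 × 1.301) × 0.85 = 9849.6 / 93.67 × 0.85 ≈ 89.4 mL/min
|24.6 − 89.4| = 64.8 mL/min

65 mL/min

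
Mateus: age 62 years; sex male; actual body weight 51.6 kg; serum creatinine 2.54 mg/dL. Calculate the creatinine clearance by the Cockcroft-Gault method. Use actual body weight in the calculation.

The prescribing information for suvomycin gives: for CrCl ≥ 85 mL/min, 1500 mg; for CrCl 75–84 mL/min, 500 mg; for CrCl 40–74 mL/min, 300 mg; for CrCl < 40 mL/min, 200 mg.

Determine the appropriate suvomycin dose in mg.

200 mg

CrCl = (140 − 62) × 51.6 / (72 × 2.54) = 4024.8 / 182.88 ≈ 22.0 mL/min
CrCl ≈ 22 mL/min → bracket < 40 mL/min.
Dose for this bracket: 200 mg.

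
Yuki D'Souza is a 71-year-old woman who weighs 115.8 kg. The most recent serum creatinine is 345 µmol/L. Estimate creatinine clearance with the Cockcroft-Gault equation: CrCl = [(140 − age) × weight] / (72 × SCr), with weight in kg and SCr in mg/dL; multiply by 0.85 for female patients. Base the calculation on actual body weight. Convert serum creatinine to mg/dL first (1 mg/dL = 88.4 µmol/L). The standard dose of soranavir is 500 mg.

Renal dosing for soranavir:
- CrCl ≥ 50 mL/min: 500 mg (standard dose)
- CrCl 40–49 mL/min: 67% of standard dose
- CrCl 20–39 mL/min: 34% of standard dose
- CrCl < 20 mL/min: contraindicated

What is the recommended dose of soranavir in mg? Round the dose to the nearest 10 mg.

SCr = 345 / 88.4 = 3.903 mg/dL
CrCl = (140 − 71) × 115.8 / (72 × 3.903) × 0.85 = 7990.2 / 281.02 × 0.85 ≈ 24.2 mL/min
CrCl ≈ 24 mL/min → bracket 20–39 mL/min.
34% of 500 mg = 170 mg

170 mg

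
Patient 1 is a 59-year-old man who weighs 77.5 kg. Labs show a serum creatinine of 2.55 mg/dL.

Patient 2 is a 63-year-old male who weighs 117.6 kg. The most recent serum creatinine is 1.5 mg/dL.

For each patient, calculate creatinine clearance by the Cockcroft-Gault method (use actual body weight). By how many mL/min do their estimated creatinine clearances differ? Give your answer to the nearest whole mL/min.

Patient 1: CrCl = (140 − 59) × 77.5 / (72 × 2.55) = 6277.5 / 183.60 ≈ 34.2 mL/min
Patient 2: CrCl = (140 − 63) × 117.6 / (72 × 1.5) = 9055.2 / 108.00 ≈ 83.8 mL/min
|34.2 − 83.8| = 49.6 mL/min

50 mL/min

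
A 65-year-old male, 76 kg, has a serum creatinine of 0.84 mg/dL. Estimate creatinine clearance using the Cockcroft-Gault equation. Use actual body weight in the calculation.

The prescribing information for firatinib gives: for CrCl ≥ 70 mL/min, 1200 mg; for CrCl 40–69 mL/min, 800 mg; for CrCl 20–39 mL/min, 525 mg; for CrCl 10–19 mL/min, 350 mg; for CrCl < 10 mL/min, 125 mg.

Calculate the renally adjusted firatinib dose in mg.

1200 mg

CrCl = (140 − 65) × 76 / (72 × 0.84) = 5700.0 / 60.48 ≈ 94.2 mL/min
CrCl ≈ 94 mL/min → bracket ≥ 70 mL/min.
Dose for this bracket: 1200 mg.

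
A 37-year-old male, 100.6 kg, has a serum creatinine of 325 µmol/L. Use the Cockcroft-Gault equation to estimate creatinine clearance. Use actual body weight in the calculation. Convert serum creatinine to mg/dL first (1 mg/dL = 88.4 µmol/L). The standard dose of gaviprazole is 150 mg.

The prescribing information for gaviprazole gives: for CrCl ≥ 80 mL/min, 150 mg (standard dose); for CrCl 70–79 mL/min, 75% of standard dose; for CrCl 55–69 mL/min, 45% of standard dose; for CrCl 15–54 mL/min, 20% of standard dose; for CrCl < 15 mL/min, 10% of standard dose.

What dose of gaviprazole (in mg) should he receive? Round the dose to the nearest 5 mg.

30 mg

SCr = 325 / 88.4 = 3.676 mg/dL
CrCl = (140 − 37) × 100.6 / (72 × 3.676) = 10361.8 / 264.67 ≈ 39.1 mL/min
CrCl ≈ 39 mL/min → bracket 15–54 mL/min.
20% of 150 mg = 30 mg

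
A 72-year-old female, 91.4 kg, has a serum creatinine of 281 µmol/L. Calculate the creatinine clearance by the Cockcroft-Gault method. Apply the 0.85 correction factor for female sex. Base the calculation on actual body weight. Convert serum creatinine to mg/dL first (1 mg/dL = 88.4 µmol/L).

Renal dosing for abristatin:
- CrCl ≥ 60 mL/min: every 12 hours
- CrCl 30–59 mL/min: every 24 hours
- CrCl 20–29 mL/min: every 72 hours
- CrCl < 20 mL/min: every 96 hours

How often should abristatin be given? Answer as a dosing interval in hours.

every 72 hours

SCr = 281 / 88.4 = 3.179 mg/dL
CrCl = (140 − 72) × 91.4 / (72 × 3.179) × 0.85 = 6215.2 / 228.89 × 0.85 ≈ 23.1 mL/min
CrCl ≈ 23 mL/min → bracket 20–29 mL/min → every 72 hours.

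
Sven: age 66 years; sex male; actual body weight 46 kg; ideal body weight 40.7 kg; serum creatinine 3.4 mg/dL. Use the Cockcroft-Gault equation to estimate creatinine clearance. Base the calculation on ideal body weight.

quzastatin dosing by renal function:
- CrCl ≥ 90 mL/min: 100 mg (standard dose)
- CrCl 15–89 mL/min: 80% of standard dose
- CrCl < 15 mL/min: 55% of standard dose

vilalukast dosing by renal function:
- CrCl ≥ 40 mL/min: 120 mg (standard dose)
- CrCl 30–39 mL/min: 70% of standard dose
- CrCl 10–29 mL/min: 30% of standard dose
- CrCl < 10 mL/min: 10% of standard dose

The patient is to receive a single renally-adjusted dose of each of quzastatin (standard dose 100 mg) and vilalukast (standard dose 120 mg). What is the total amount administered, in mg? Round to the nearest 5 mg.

CrCl = (140 − 66) × 40.7 / (72 × 3.4) = 3011.8 / 244.80 ≈ 12.3 mL/min
CrCl ≈ 12 mL/min.
quzastatin: < 15 mL/min → 55% of 100 mg = 55 mg.
vilalukast: 10–29 mL/min → 30% of 120 mg = 36 mg.
Total = 55 + 36 = 91 mg.

90 mg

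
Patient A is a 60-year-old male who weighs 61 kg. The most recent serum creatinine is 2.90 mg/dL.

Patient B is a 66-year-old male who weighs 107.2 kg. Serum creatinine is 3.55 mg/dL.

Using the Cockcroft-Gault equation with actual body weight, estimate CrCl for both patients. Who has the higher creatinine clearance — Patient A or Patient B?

Patient A: CrCl = (140 − 60) × 61 / (72 × 2.9) = 4880.0 / 208.80 ≈ 23.4 mL/min
Patient B: CrCl = (140 − 66) × 107.2 / (72 × 3.55) = 7932.8 / 255.60 ≈ 31.0 mL/min
23.4 vs 31.0 mL/min → Patient B is higher.

Patient B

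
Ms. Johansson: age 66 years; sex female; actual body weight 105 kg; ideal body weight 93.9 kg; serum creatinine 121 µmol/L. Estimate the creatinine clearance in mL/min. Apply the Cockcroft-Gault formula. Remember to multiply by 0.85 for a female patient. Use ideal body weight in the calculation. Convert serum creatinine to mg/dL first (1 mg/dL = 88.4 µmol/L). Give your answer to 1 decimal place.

SCr = 121 / 88.4 = 1.369 mg/dL
CrCl = (140 − 66) × 93.9 / (72 × 1.369) × 0.85 = 6948.6 / 98.57 × 0.85 ≈ 59.9 mL/min

59.9 mL/min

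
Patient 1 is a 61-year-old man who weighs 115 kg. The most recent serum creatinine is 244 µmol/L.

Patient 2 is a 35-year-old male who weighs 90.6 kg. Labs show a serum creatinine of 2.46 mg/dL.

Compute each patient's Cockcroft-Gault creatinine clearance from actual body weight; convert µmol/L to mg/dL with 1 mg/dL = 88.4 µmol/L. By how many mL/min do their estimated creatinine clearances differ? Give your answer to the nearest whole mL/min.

8 mL/min

Patient 1: SCr = 244 / 88.4 = 2.76 mg/dL
Patient 1: CrCl = (140 − 61) × 115 / (72 × 2.76) = 9085.0 / 198.72 ≈ 45.7 mL/min
Patient 2: CrCl = (140 − 35) × 90.6 / (72 × 2.46) = 9513.0 / 177.12 ≈ 53.7 mL/min
|45.7 − 53.7| = 8.0 mL/min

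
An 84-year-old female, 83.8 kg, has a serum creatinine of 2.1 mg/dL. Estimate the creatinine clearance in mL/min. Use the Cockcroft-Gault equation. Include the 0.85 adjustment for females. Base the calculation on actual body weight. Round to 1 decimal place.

26.4 mL/min

CrCl = (140 − 84) × 83.8 / (72 × 2.1) × 0.85 = 4692.8 / 151.20 × 0.85 ≈ 26.4 mL/min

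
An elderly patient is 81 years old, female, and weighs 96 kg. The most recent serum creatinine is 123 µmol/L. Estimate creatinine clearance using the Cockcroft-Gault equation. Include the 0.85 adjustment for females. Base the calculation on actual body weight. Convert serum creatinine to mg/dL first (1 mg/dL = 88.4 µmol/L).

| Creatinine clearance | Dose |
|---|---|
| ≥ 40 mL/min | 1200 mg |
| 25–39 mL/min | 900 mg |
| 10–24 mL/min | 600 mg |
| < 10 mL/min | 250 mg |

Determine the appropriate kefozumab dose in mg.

SCr = 123 / 88.4 = 1.391 mg/dL
CrCl = (140 − 81) × 96 / (72 × 1.391) × 0.85 = 5664.0 / 100.15 × 0.85 ≈ 48.1 mL/min
CrCl ≈ 48 mL/min → bracket ≥ 40 mL/min.
Dose for this bracket: 1200 mg.

1200 mg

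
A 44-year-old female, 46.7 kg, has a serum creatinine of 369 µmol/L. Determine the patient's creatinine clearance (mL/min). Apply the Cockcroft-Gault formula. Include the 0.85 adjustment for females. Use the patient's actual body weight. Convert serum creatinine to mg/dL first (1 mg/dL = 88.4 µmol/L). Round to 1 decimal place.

12.7 mL/min

SCr = 369 / 88.4 = 4.174 mg/dL
CrCl = (140 − 44) × 46.7 / (72 × 4.174) × 0.85 = 4483.2 / 300.53 × 0.85 ≈ 12.7 mL/min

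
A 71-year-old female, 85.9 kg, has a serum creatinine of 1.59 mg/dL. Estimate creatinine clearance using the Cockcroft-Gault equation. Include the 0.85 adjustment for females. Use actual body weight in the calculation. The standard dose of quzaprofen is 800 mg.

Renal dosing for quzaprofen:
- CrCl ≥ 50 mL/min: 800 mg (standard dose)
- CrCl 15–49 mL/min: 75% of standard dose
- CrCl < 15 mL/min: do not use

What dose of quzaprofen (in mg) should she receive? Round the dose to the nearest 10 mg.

600 mg

CrCl = (140 − 71) × 85.9 / (72 × 1.59) × 0.85 = 5927.1 / 114.48 × 0.85 ≈ 44.0 mL/min
CrCl ≈ 44 mL/min → bracket 15–49 mL/min.
75% of 800 mg = 600 mg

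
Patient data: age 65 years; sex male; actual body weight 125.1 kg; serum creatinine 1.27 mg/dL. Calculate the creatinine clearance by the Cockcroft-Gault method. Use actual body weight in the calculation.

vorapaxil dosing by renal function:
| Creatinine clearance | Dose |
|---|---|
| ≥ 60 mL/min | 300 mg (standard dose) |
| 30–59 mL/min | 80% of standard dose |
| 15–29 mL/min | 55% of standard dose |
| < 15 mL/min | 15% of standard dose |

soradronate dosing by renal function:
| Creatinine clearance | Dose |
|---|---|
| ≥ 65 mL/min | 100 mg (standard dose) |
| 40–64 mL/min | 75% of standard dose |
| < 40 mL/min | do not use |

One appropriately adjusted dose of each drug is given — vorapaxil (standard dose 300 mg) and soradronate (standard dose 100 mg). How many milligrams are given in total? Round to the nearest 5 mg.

CrCl = (140 − 65) × 125.1 / (72 × 1.27) = 9382.5 / 91.44 ≈ 102.6 mL/min
CrCl ≈ 103 mL/min.
vorapaxil: ≥ 60 mL/min → 100% of 300 mg = 300 mg.
soradronate: ≥ 65 mL/min → 100% of 100 mg = 100 mg.
Total = 300 + 100 = 400 mg.

400 mg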